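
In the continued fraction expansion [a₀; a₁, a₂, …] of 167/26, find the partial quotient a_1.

Run the Euclidean algorithm, recording each quotient:
167 ÷ 26 → quotient 6, remainder 11
26 ÷ 11 → quotient 2, remainder 4

2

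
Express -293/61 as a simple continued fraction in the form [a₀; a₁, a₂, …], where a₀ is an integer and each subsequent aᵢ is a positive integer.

[-5; 5, 12]

Repeatedly divide and take the remainder:
⌊-293/61⌋ = -5, remainder 12
⌊61/12⌋ = 5, remainder 1
⌊12/1⌋ = 12, remainder 0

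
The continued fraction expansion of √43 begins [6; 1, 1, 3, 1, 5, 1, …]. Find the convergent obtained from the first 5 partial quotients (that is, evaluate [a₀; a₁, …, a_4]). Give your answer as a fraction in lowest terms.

59/9

a_0 = 6: 6/1
a_1 = 1: 7/1
a_2 = 1: 13/2
a_3 = 3: 46/7
a_4 = 1: 59/9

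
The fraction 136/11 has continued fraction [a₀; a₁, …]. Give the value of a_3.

136 ÷ 11 → quotient 12, remainder 4
11 ÷ 4 → quotient 2, remainder 3
4 ÷ 3 → quotient 1, remainder 1
3 ÷ 1 → quotient 3, remainder 0

3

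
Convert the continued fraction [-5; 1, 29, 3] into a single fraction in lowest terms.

Work from the innermost term outward:
Start with 3.
29 + 1/(3/1) = 29 + 1/3 = 88/3
1 + 1/(88/3) = 1 + 3/88 = 91/88
-5 + 1/(91/88) = -5 + 88/91 = -367/91

-367/91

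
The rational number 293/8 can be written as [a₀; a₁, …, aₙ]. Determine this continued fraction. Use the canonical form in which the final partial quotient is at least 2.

293 ÷ 8 → quotient 36, remainder 5
8 ÷ 5 → quotient 1, remainder 3
5 ÷ 3 → quotient 1, remainder 2
3 ÷ 2 → quotient 1, remainder 1
2 ÷ 1 → quotient 2, remainder 0

[36; 1, 1, 1, 2]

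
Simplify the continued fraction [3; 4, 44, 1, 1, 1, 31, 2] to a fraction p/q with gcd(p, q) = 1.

Use the convergent recurrence hₖ = aₖ·hₖ₋₁ + hₖ₋₂ (and likewise for the denominators kₖ):
a_0 = 3: 3/1
a_1 = 4: 13/4
a_2 = 44: 575/177
a_3 = 1: 588/181
a_4 = 1: 1163/358
a_5 = 1: 1751/539
a_6 = 31: 55444/17067
a_7 = 2: 112639/34673

112639/34673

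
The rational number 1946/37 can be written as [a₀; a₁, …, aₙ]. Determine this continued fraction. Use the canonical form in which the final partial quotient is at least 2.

[52; 1, 1, 2, 7]

1946 ÷ 37 → quotient 52, remainder 22
37 ÷ 22 → quotient 1, remainder 15
22 ÷ 15 → quotient 1, remainder 7
15 ÷ 7 → quotient 2, remainder 1
7 ÷ 1 → quotient 7, remainder 0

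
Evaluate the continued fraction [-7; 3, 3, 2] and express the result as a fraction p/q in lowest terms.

Start with 2.
3 + 1/(2/1) = 3 + 1/2 = 7/2
3 + 1/(7/2) = 3 + 2/7 = 23/7
-7 + 1/(23/7) = -7 + 7/23 = -154/23

-154/23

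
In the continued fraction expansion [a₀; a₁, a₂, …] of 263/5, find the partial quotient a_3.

2

263 ÷ 5 → quotient 52, remainder 3
5 ÷ 3 → quotient 1, remainder 2
3 ÷ 2 → quotient 1, remainder 1
2 ÷ 1 → quotient 2, remainder 0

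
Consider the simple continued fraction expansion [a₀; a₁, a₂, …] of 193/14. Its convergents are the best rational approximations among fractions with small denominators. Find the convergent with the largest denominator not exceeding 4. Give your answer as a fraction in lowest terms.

55/4

List convergents until the denominator exceeds the bound:
a_0 = 13: 13/1  (≤ bound)
a_1 = 1: 14/1  (≤ bound)
a_2 = 3: 55/4  (≤ bound)
a_3 = 1: 69/5  (> 4, stop)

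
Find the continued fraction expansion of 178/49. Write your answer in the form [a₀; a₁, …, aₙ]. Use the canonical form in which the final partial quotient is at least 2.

178 = 3·49 + 31, so a_0 = 3
49 = 1·31 + 18, so a_1 = 1
31 = 1·18 + 13, so a_2 = 1
18 = 1·13 + 5, so a_3 = 1
13 = 2·5 + 3, so a_4 = 2
5 = 1·3 + 2, so a_5 = 1
3 = 1·2 + 1, so a_6 = 1
2 = 2·1 + 0, so a_7 = 2

[3; 1, 1, 1, 2, 1, 1, 2]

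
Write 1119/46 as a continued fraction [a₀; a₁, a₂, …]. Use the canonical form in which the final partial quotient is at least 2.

[24; 3, 15]

1119 = 24·46 + 15, so a_0 = 24
46 = 3·15 + 1, so a_1 = 3
15 = 15·1 + 0, so a_2 = 15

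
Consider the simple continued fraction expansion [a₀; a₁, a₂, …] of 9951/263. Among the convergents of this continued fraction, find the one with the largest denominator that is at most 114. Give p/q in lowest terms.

3935/104

List convergents until the denominator exceeds the bound:
a_0 = 37: 37/1  (≤ bound)
a_1 = 1: 38/1  (≤ bound)
a_2 = 5: 227/6  (≤ bound)
a_3 = 8: 1854/49  (≤ bound)
a_4 = 1: 2081/55  (≤ bound)
a_5 = 1: 3935/104  (≤ bound)
a_6 = 2: 9951/263  (> 114, stop)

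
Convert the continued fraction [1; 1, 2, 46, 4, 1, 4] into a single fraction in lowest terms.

Compute successive convergents:
a_0 = 1: 1/1
a_1 = 1: 2/1
a_2 = 2: 5/3
a_3 = 46: 232/139
a_4 = 4: 933/559
a_5 = 1: 1165/698
a_6 = 4: 5593/3351

5593/3351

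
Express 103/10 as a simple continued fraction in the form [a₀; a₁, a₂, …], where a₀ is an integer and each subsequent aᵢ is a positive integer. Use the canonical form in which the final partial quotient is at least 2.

[10; 3, 3]

Apply division with remainder until the remainder is 0:
103 = 10·10 + 3, so a_0 = 10
10 = 3·3 + 1, so a_1 = 3
3 = 3·1 + 0, so a_2 = 3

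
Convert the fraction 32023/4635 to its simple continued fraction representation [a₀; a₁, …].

[6; 1, 9, 1, 59, 3, 2]

32023 = 6·4635 + 4213, so a_0 = 6
4635 = 1·4213 + 422, so a_1 = 1
4213 = 9·422 + 415, so a_2 = 9
422 = 1·415 + 7, so a_3 = 1
415 = 59·7 + 2, so a_4 = 59
7 = 3·2 + 1, so a_5 = 3
2 = 2·1 + 0, so a_6 = 2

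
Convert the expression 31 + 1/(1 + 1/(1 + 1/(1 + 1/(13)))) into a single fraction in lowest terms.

1298/41

Start with 13.
1 + 1/(13/1) = 1 + 1/13 = 14/13
1 + 1/(14/13) = 1 + 13/14 = 27/14
1 + 1/(27/14) = 1 + 14/27 = 41/27
31 + 1/(41/27) = 31 + 27/41 = 1298/41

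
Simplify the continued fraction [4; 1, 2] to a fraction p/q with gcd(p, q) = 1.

14/3

Work from the innermost term outward:
Start with 2.
1 + 1/(2/1) = 1 + 1/2 = 3/2
4 + 1/(3/2) = 4 + 2/3 = 14/3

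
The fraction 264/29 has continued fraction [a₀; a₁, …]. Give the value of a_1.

264 ÷ 29 → quotient 9, remainder 3
29 ÷ 3 → quotient 9, remainder 2

9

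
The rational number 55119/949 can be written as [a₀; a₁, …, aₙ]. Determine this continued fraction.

Apply division with remainder until the remainder is 0:
55119 ÷ 949 → quotient 58, remainder 77
949 ÷ 77 → quotient 12, remainder 25
77 ÷ 25 → quotient 3, remainder 2
25 ÷ 2 → quotient 12, remainder 1
2 ÷ 1 → quotient 2, remainder 0

[58; 12, 3, 12, 2]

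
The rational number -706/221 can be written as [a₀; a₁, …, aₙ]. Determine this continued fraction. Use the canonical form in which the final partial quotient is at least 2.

[-4; 1, 4, 7, 6]

⌊-706/221⌋ = -4, remainder 178
⌊221/178⌋ = 1, remainder 43
⌊178/43⌋ = 4, remainder 6
⌊43/6⌋ = 7, remainder 1
⌊6/1⌋ = 6, remainder 0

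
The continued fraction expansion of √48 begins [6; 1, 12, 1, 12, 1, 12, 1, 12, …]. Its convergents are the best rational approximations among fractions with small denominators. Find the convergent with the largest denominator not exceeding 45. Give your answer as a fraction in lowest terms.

97/14

List convergents until the denominator exceeds the bound:
a_0 = 6: 6/1  (≤ bound)
a_1 = 1: 7/1  (≤ bound)
a_2 = 12: 90/13  (≤ bound)
a_3 = 1: 97/14  (≤ bound)
a_4 = 12: 1254/181  (> 45, stop)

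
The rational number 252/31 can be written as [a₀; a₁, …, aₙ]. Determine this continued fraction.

[8; 7, 1, 3]

Repeatedly divide and take the remainder:
⌊252/31⌋ = 8, remainder 4
⌊31/4⌋ = 7, remainder 3
⌊4/3⌋ = 1, remainder 1
⌊3/1⌋ = 3, remainder 0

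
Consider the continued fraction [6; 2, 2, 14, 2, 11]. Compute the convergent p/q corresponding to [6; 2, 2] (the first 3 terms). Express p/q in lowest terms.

32/5

Build up convergents one term at a time:
a_0 = 6: 6/1
a_1 = 2: 13/2
a_2 = 2: 32/5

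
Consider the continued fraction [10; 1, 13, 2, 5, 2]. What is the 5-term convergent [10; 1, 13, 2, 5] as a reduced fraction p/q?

Starting at the tail and folding back:
Start with 5.
2 + 1/(5/1) = 2 + 1/5 = 11/5
13 + 1/(11/5) = 13 + 5/11 = 148/11
1 + 1/(148/11) = 1 + 11/148 = 159/148
10 + 1/(159/148) = 10 + 148/159 = 1738/159

1738/159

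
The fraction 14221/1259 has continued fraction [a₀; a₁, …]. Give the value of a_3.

14221 = 11·1259 + 372, so a_0 = 11
1259 = 3·372 + 143, so a_1 = 3
372 = 2·143 + 86, so a_2 = 2
143 = 1·86 + 57, so a_3 = 1

1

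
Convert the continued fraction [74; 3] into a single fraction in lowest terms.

223/3

Build up convergents one term at a time:
a_0 = 74: 74/1
a_1 = 3: 223/3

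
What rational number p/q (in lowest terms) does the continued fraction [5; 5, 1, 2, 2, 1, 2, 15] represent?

Start with 15.
2 + 1/(15/1) = 2 + 1/15 = 31/15
1 + 1/(31/15) = 1 + 15/31 = 46/31
2 + 1/(46/31) = 2 + 31/46 = 123/46
2 + 1/(123/46) = 2 + 46/123 = 292/123
1 + 1/(292/123) = 1 + 123/292 = 415/292
5 + 1/(415/292) = 5 + 292/415 = 2367/415
5 + 1/(2367/415) = 5 + 415/2367 = 12250/2367

12250/2367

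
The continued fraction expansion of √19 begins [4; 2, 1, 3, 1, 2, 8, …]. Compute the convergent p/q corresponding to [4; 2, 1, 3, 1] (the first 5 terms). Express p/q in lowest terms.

61/14

a_0 = 4: 4/1
a_1 = 2: 9/2
a_2 = 1: 13/3
a_3 = 3: 48/11
a_4 = 1: 61/14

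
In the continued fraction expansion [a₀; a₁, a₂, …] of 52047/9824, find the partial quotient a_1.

3

52047 ÷ 9824 → quotient 5, remainder 2927
9824 ÷ 2927 → quotient 3, remainder 1043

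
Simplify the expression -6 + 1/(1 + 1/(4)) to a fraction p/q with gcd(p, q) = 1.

Build up convergents one term at a time:
a_0 = -6: -6/1
a_1 = 1: -5/1
a_2 = 4: -26/5

-26/5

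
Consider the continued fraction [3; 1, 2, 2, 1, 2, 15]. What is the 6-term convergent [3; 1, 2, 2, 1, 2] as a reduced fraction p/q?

Start with 2.
1 + 1/(2/1) = 1 + 1/2 = 3/2
2 + 1/(3/2) = 2 + 2/3 = 8/3
2 + 1/(8/3) = 2 + 3/8 = 19/8
1 + 1/(19/8) = 1 + 8/19 = 27/19
3 + 1/(27/19) = 3 + 19/27 = 100/27

100/27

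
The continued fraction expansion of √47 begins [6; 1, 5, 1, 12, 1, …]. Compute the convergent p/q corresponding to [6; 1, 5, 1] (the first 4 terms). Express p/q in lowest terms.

Build up convergents one term at a time:
a_0 = 6: 6/1
a_1 = 1: 7/1
a_2 = 5: 41/6
a_3 = 1: 48/7

48/7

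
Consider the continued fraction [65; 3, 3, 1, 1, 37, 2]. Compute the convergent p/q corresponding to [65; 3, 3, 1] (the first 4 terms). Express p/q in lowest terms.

849/13

a_0 = 65: 65/1
a_1 = 3: 196/3
a_2 = 3: 653/10
a_3 = 1: 849/13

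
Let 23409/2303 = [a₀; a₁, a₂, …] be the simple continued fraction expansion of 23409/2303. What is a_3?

14

Repeatedly divide and take the remainder:
⌊23409/2303⌋ = 10, remainder 379
⌊2303/379⌋ = 6, remainder 29
⌊379/29⌋ = 13, remainder 2
⌊29/2⌋ = 14, remainder 1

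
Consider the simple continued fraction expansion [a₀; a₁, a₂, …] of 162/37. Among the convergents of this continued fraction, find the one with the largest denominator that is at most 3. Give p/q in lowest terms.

13/3

a_0 = 4: 4/1  (≤ bound)
a_1 = 2: 9/2  (≤ bound)
a_2 = 1: 13/3  (≤ bound)
a_3 = 1: 22/5  (> 3, stop)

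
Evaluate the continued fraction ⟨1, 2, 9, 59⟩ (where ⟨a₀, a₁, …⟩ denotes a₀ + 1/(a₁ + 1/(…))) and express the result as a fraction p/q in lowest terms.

a_0 = 1: 1/1
a_1 = 2: 3/2
a_2 = 9: 28/19
a_3 = 59: 1655/1123

1655/1123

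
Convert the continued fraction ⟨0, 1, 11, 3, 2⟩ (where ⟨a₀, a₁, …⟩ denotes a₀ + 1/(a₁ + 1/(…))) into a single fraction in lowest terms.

a_0 = 0: 0/1
a_1 = 1: 1/1
a_2 = 11: 11/12
a_3 = 3: 34/37
a_4 = 2: 79/86

79/86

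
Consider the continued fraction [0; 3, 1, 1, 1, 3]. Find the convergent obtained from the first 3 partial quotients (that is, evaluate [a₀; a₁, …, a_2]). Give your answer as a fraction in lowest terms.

Start with 1.
3 + 1/(1/1) = 3 + 1/1 = 4/1
0 + 1/(4/1) = 0 + 1/4 = 1/4

1/4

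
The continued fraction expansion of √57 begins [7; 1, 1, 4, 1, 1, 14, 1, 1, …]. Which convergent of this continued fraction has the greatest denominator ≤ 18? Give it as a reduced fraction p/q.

83/11

a_0 = 7: 7/1  (≤ bound)
a_1 = 1: 8/1  (≤ bound)
a_2 = 1: 15/2  (≤ bound)
a_3 = 4: 68/9  (≤ bound)
a_4 = 1: 83/11  (≤ bound)
a_5 = 1: 151/20  (> 18, stop)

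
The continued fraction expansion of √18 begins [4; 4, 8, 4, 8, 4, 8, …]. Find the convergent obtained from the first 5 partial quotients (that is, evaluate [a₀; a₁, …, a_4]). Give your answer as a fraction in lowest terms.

4756/1121

Start with 8.
4 + 1/(8/1) = 4 + 1/8 = 33/8
8 + 1/(33/8) = 8 + 8/33 = 272/33
4 + 1/(272/33) = 4 + 33/272 = 1121/272
4 + 1/(1121/272) = 4 + 272/1121 = 4756/1121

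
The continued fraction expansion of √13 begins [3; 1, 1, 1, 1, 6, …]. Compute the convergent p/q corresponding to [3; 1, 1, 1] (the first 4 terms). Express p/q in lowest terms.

Work from the innermost term outward:
Start with 1.
1 + 1/(1/1) = 1 + 1/1 = 2/1
1 + 1/(2/1) = 1 + 1/2 = 3/2
3 + 1/(3/2) = 3 + 2/3 = 11/3

11/3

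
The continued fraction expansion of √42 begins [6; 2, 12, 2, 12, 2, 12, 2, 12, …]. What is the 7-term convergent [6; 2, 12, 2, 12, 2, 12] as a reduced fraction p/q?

109194/16849

Compute successive convergents:
a_0 = 6: 6/1
a_1 = 2: 13/2
a_2 = 12: 162/25
a_3 = 2: 337/52
a_4 = 12: 4206/649
a_5 = 2: 8749/1350
a_6 = 12: 109194/16849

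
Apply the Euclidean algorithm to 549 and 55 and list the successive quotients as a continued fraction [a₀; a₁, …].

549 = 9·55 + 54, so a_0 = 9
55 = 1·54 + 1, so a_1 = 1
54 = 54·1 + 0, so a_2 = 54

[9; 1, 54]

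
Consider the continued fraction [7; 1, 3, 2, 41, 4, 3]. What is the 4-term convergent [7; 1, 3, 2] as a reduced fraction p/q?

70/9

Starting at the tail and folding back:
Start with 2.
3 + 1/(2/1) = 3 + 1/2 = 7/2
1 + 1/(7/2) = 1 + 2/7 = 9/7
7 + 1/(9/7) = 7 + 7/9 = 70/9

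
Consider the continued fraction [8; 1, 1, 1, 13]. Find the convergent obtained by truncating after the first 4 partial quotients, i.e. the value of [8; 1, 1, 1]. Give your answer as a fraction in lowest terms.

Start with 1.
1 + 1/(1/1) = 1 + 1/1 = 2/1
1 + 1/(2/1) = 1 + 1/2 = 3/2
8 + 1/(3/2) = 8 + 2/3 = 26/3

26/3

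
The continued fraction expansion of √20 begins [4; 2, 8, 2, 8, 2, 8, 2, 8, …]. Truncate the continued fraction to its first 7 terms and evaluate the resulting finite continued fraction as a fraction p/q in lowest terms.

24476/5473

a_0 = 4: 4/1
a_1 = 2: 9/2
a_2 = 8: 76/17
a_3 = 2: 161/36
a_4 = 8: 1364/305
a_5 = 2: 2889/646
a_6 = 8: 24476/5473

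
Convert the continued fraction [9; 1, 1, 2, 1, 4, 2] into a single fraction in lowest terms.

Build up convergents one term at a time:
a_0 = 9: 9/1
a_1 = 1: 10/1
a_2 = 1: 19/2
a_3 = 2: 48/5
a_4 = 1: 67/7
a_5 = 4: 316/33
a_6 = 2: 699/73

699/73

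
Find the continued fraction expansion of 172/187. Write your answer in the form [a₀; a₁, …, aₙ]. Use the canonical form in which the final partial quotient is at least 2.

[0; 1, 11, 2, 7]

Run the Euclidean algorithm, recording each quotient:
172 = 0·187 + 172, so a_0 = 0
187 = 1·172 + 15, so a_1 = 1
172 = 11·15 + 7, so a_2 = 11
15 = 2·7 + 1, so a_3 = 2
7 = 7·1 + 0, so a_4 = 7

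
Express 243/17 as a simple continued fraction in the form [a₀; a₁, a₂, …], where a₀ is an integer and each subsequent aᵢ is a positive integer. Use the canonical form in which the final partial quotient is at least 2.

[14; 3, 2, 2]

Apply division with remainder until the remainder is 0:
243 = 14·17 + 5, so a_0 = 14
17 = 3·5 + 2, so a_1 = 3
5 = 2·2 + 1, so a_2 = 2
2 = 2·1 + 0, so a_3 = 2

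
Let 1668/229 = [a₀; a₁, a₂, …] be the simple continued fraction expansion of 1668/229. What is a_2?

1

1668 = 7·229 + 65, so a_0 = 7
229 = 3·65 + 34, so a_1 = 3
65 = 1·34 + 31, so a_2 = 1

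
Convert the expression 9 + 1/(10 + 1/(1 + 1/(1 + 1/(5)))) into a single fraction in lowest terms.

Starting at the tail and folding back:
Start with 5.
1 + 1/(5/1) = 1 + 1/5 = 6/5
1 + 1/(6/5) = 1 + 5/6 = 11/6
10 + 1/(11/6) = 10 + 6/11 = 116/11
9 + 1/(116/11) = 9 + 11/116 = 1055/116

1055/116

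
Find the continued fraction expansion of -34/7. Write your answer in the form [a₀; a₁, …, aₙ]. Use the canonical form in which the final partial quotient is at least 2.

[-5; 7]

Run the Euclidean algorithm, recording each quotient:
-34 ÷ 7 → quotient -5, remainder 1
7 ÷ 1 → quotient 7, remainder 0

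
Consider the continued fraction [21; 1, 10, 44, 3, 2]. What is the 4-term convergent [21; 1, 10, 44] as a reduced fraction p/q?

10626/485

Start with 44.
10 + 1/(44/1) = 10 + 1/44 = 441/44
1 + 1/(441/44) = 1 + 44/441 = 485/441
21 + 1/(485/441) = 21 + 441/485 = 10626/485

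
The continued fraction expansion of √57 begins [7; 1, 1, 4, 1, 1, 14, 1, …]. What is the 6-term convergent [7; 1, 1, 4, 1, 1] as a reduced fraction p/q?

Work from the innermost term outward:
Start with 1.
1 + 1/(1/1) = 1 + 1/1 = 2/1
4 + 1/(2/1) = 4 + 1/2 = 9/2
1 + 1/(9/2) = 1 + 2/9 = 11/9
1 + 1/(11/9) = 1 + 9/11 = 20/11
7 + 1/(20/11) = 7 + 11/20 = 151/20

151/20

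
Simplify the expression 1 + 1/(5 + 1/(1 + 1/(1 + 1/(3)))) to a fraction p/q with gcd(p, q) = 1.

Work from the innermost term outward:
Start with 3.
1 + 1/(3/1) = 1 + 1/3 = 4/3
1 + 1/(4/3) = 1 + 3/4 = 7/4
5 + 1/(7/4) = 5 + 4/7 = 39/7
1 + 1/(39/7) = 1 + 7/39 = 46/39

46/39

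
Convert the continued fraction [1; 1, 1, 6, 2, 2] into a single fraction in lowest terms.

106/69

Collapse the nested fraction from the inside out:
Start with 2.
2 + 1/(2/1) = 2 + 1/2 = 5/2
6 + 1/(5/2) = 6 + 2/5 = 32/5
1 + 1/(32/5) = 1 + 5/32 = 37/32
1 + 1/(37/32) = 1 + 32/37 = 69/37
1 + 1/(69/37) = 1 + 37/69 = 106/69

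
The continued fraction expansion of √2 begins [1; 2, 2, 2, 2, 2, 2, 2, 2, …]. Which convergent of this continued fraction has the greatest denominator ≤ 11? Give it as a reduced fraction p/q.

a_0 = 1: 1/1  (≤ bound)
a_1 = 2: 3/2  (≤ bound)
a_2 = 2: 7/5  (≤ bound)
a_3 = 2: 17/12  (> 11, stop)

7/5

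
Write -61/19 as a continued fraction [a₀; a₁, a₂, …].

Repeatedly divide and take the remainder:
-61 = -4·19 + 15, so a_0 = -4
19 = 1·15 + 4, so a_1 = 1
15 = 3·4 + 3, so a_2 = 3
4 = 1·3 + 1, so a_3 = 1
3 = 3·1 + 0, so a_4 = 3

[-4; 1, 3, 1, 3]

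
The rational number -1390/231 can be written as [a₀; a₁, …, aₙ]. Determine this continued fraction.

[-7; 1, 56, 1, 3]

-1390 ÷ 231 → quotient -7, remainder 227
231 ÷ 227 → quotient 1, remainder 4
227 ÷ 4 → quotient 56, remainder 3
4 ÷ 3 → quotient 1, remainder 1
3 ÷ 1 → quotient 3, remainder 0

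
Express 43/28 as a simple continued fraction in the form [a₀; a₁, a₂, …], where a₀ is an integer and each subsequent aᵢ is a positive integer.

[1; 1, 1, 6, 2]

43 = 1·28 + 15, so a_0 = 1
28 = 1·15 + 13, so a_1 = 1
15 = 1·13 + 2, so a_2 = 1
13 = 6·2 + 1, so a_3 = 6
2 = 2·1 + 0, so a_4 = 2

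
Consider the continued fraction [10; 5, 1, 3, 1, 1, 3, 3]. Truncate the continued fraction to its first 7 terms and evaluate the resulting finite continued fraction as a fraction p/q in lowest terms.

1882/185

Use the convergent recurrence hₖ = aₖ·hₖ₋₁ + hₖ₋₂ (and likewise for the denominators kₖ):
a_0 = 10: 10/1
a_1 = 5: 51/5
a_2 = 1: 61/6
a_3 = 3: 234/23
a_4 = 1: 295/29
a_5 = 1: 529/52
a_6 = 3: 1882/185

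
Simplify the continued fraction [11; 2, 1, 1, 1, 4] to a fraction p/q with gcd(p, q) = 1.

421/37

a_0 = 11: 11/1
a_1 = 2: 23/2
a_2 = 1: 34/3
a_3 = 1: 57/5
a_4 = 1: 91/8
a_5 = 4: 421/37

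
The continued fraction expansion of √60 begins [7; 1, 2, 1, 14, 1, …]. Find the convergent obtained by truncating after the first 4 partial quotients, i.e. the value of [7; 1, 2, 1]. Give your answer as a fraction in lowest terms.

31/4

a_0 = 7: 7/1
a_1 = 1: 8/1
a_2 = 2: 23/3
a_3 = 1: 31/4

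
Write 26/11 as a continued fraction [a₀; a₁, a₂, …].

26 = 2·11 + 4, so a_0 = 2
11 = 2·4 + 3, so a_1 = 2
4 = 1·3 + 1, so a_2 = 1
3 = 3·1 + 0, so a_3 = 3

[2; 2, 1, 3]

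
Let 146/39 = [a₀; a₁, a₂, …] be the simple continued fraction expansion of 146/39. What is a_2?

2

146 = 3·39 + 29, so a_0 = 3
39 = 1·29 + 10, so a_1 = 1
29 = 2·10 + 9, so a_2 = 2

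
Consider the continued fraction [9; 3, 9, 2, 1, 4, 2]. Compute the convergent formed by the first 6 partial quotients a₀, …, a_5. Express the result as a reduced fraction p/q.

3794/407

Start with 4.
1 + 1/(4/1) = 1 + 1/4 = 5/4
2 + 1/(5/4) = 2 + 4/5 = 14/5
9 + 1/(14/5) = 9 + 5/14 = 131/14
3 + 1/(131/14) = 3 + 14/131 = 407/131
9 + 1/(407/131) = 9 + 131/407 = 3794/407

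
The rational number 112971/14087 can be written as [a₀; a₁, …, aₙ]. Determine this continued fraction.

[8; 51, 4, 2, 3, 2, 1, 2]

112971 ÷ 14087 → quotient 8, remainder 275
14087 ÷ 275 → quotient 51, remainder 62
275 ÷ 62 → quotient 4, remainder 27
62 ÷ 27 → quotient 2, remainder 8
27 ÷ 8 → quotient 3, remainder 3
8 ÷ 3 → quotient 2, remainder 2
3 ÷ 2 → quotient 1, remainder 1
2 ÷ 1 → quotient 2, remainder 0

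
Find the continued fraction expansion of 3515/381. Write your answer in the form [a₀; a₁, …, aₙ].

3515 ÷ 381 → quotient 9, remainder 86
381 ÷ 86 → quotient 4, remainder 37
86 ÷ 37 → quotient 2, remainder 12
37 ÷ 12 → quotient 3, remainder 1
12 ÷ 1 → quotient 12, remainder 0

[9; 4, 2, 3, 12]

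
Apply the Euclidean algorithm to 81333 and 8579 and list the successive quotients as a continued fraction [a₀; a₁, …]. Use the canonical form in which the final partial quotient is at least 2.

[9; 2, 12, 3, 3, 1, 1, 14]

81333 = 9·8579 + 4122, so a_0 = 9
8579 = 2·4122 + 335, so a_1 = 2
4122 = 12·335 + 102, so a_2 = 12
335 = 3·102 + 29, so a_3 = 3
102 = 3·29 + 15, so a_4 = 3
29 = 1·15 + 14, so a_5 = 1
15 = 1·14 + 1, so a_6 = 1
14 = 14·1 + 0, so a_7 = 14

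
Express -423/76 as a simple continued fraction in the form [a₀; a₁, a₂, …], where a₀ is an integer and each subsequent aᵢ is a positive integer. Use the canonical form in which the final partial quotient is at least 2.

-423 = -6·76 + 33, so a_0 = -6
76 = 2·33 + 10, so a_1 = 2
33 = 3·10 + 3, so a_2 = 3
10 = 3·3 + 1, so a_3 = 3
3 = 3·1 + 0, so a_4 = 3

[-6; 2, 3, 3, 3]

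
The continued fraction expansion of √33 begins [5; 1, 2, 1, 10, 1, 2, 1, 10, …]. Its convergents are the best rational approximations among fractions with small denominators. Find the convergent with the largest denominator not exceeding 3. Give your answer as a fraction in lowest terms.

a_0 = 5: 5/1  (≤ bound)
a_1 = 1: 6/1  (≤ bound)
a_2 = 2: 17/3  (≤ bound)
a_3 = 1: 23/4  (> 3, stop)

17/3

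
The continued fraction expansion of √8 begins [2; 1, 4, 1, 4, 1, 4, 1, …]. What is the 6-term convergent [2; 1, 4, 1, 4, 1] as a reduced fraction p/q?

Use the convergent recurrence hₖ = aₖ·hₖ₋₁ + hₖ₋₂ (and likewise for the denominators kₖ):
a_0 = 2: 2/1
a_1 = 1: 3/1
a_2 = 4: 14/5
a_3 = 1: 17/6
a_4 = 4: 82/29
a_5 = 1: 99/35

99/35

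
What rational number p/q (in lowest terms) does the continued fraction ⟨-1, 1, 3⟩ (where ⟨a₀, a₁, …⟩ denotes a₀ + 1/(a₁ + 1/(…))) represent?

-1/4

Start with 3.
1 + 1/(3/1) = 1 + 1/3 = 4/3
-1 + 1/(4/3) = -1 + 3/4 = -1/4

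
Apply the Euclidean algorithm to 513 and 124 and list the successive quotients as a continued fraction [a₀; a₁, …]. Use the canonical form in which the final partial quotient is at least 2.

[4; 7, 3, 2, 2]

513 = 4·124 + 17, so a_0 = 4
124 = 7·17 + 5, so a_1 = 7
17 = 3·5 + 2, so a_2 = 3
5 = 2·2 + 1, so a_3 = 2
2 = 2·1 + 0, so a_4 = 2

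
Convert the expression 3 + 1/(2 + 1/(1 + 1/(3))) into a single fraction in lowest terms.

37/11

Collapse the nested fraction from the inside out:
Start with 3.
1 + 1/(3/1) = 1 + 1/3 = 4/3
2 + 1/(4/3) = 2 + 3/4 = 11/4
3 + 1/(11/4) = 3 + 4/11 = 37/11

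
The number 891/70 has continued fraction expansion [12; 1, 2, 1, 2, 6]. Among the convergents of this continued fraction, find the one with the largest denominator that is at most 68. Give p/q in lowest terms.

140/11

List convergents until the denominator exceeds the bound:
a_0 = 12: 12/1  (≤ bound)
a_1 = 1: 13/1  (≤ bound)
a_2 = 2: 38/3  (≤ bound)
a_3 = 1: 51/4  (≤ bound)
a_4 = 2: 140/11  (≤ bound)
a_5 = 6: 891/70  (> 68, stop)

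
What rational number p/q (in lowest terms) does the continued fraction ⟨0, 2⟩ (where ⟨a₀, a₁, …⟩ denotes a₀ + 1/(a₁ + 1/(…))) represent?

1/2

Collapse the nested fraction from the inside out:
Start with 2.
0 + 1/(2/1) = 0 + 1/2 = 1/2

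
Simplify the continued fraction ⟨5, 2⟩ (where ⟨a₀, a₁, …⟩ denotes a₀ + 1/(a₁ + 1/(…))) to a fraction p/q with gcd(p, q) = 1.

11/2

Starting at the tail and folding back:
Start with 2.
5 + 1/(2/1) = 5 + 1/2 = 11/2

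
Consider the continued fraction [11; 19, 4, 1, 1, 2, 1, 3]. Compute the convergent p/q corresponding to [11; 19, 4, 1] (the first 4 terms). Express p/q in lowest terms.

Start with 1.
4 + 1/(1/1) = 4 + 1/1 = 5/1
19 + 1/(5/1) = 19 + 1/5 = 96/5
11 + 1/(96/5) = 11 + 5/96 = 1061/96

1061/96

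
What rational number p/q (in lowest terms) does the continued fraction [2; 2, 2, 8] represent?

Collapse the nested fraction from the inside out:
Start with 8.
2 + 1/(8/1) = 2 + 1/8 = 17/8
2 + 1/(17/8) = 2 + 8/17 = 42/17
2 + 1/(42/17) = 2 + 17/42 = 101/42

101/42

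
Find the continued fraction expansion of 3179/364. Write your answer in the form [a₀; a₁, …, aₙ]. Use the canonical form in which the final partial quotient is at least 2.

[8; 1, 2, 1, 3, 24]

3179 = 8·364 + 267, so a_0 = 8
364 = 1·267 + 97, so a_1 = 1
267 = 2·97 + 73, so a_2 = 2
97 = 1·73 + 24, so a_3 = 1
73 = 3·24 + 1, so a_4 = 3
24 = 24·1 + 0, so a_5 = 24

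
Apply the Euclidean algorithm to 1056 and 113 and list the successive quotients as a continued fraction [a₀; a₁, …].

[9; 2, 1, 8, 1, 3]

Repeatedly divide and take the remainder:
1056 ÷ 113 → quotient 9, remainder 39
113 ÷ 39 → quotient 2, remainder 35
39 ÷ 35 → quotient 1, remainder 4
35 ÷ 4 → quotient 8, remainder 3
4 ÷ 3 → quotient 1, remainder 1
3 ÷ 1 → quotient 3, remainder 0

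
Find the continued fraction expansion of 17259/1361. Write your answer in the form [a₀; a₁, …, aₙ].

⌊17259/1361⌋ = 12, remainder 927
⌊1361/927⌋ = 1, remainder 434
⌊927/434⌋ = 2, remainder 59
⌊434/59⌋ = 7, remainder 21
⌊59/21⌋ = 2, remainder 17
⌊21/17⌋ = 1, remainder 4
⌊17/4⌋ = 4, remainder 1
⌊4/1⌋ = 4, remainder 0

[12; 1, 2, 7, 2, 1, 4, 4]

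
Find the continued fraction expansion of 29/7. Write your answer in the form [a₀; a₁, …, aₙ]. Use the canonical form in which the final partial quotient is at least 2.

[4; 7]

⌊29/7⌋ = 4, remainder 1
⌊7/1⌋ = 7, remainder 0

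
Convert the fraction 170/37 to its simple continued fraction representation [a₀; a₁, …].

170 ÷ 37 → quotient 4, remainder 22
37 ÷ 22 → quotient 1, remainder 15
22 ÷ 15 → quotient 1, remainder 7
15 ÷ 7 → quotient 2, remainder 1
7 ÷ 1 → quotient 7, remainder 0

[4; 1, 1, 2, 7]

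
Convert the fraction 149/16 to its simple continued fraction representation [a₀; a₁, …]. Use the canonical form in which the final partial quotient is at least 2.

[9; 3, 5]

Repeatedly divide and take the remainder:
149 ÷ 16 → quotient 9, remainder 5
16 ÷ 5 → quotient 3, remainder 1
5 ÷ 1 → quotient 5, remainder 0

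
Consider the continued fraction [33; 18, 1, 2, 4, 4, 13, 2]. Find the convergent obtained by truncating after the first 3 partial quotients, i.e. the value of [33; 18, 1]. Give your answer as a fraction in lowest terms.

628/19

a_0 = 33: 33/1
a_1 = 18: 595/18
a_2 = 1: 628/19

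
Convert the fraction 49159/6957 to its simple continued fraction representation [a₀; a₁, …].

Repeatedly divide and take the remainder:
⌊49159/6957⌋ = 7, remainder 460
⌊6957/460⌋ = 15, remainder 57
⌊460/57⌋ = 8, remainder 4
⌊57/4⌋ = 14, remainder 1
⌊4/1⌋ = 4, remainder 0

[7; 15, 8, 14, 4]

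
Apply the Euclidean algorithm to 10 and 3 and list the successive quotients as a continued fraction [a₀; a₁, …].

Run the Euclidean algorithm, recording each quotient:
10 = 3·3 + 1, so a_0 = 3
3 = 3·1 + 0, so a_1 = 3

[3; 3]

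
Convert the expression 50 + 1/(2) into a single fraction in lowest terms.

101/2

a_0 = 50: 50/1
a_1 = 2: 101/2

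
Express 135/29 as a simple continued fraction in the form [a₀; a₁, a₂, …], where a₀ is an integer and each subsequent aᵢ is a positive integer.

[4; 1, 1, 1, 9]

⌊135/29⌋ = 4, remainder 19
⌊29/19⌋ = 1, remainder 10
⌊19/10⌋ = 1, remainder 9
⌊10/9⌋ = 1, remainder 1
⌊9/1⌋ = 9, remainder 0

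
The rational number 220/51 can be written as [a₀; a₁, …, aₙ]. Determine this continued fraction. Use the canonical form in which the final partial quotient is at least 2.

220 = 4·51 + 16, so a_0 = 4
51 = 3·16 + 3, so a_1 = 3
16 = 5·3 + 1, so a_2 = 5
3 = 3·1 + 0, so a_3 = 3

[4; 3, 5, 3]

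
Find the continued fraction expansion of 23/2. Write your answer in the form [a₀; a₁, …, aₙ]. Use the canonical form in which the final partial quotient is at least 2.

⌊23/2⌋ = 11, remainder 1
⌊2/1⌋ = 2, remainder 0

[11; 2]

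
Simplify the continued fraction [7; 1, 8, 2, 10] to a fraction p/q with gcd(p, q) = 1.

Compute successive convergents:
a_0 = 7: 7/1
a_1 = 1: 8/1
a_2 = 8: 71/9
a_3 = 2: 150/19
a_4 = 10: 1571/199

1571/199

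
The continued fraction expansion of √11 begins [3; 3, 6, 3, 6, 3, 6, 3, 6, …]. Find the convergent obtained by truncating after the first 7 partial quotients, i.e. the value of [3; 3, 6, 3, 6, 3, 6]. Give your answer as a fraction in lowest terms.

25077/7561

Compute successive convergents:
a_0 = 3: 3/1
a_1 = 3: 10/3
a_2 = 6: 63/19
a_3 = 3: 199/60
a_4 = 6: 1257/379
a_5 = 3: 3970/1197
a_6 = 6: 25077/7561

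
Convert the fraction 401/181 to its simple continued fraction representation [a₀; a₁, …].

⌊401/181⌋ = 2, remainder 39
⌊181/39⌋ = 4, remainder 25
⌊39/25⌋ = 1, remainder 14
⌊25/14⌋ = 1, remainder 11
⌊14/11⌋ = 1, remainder 3
⌊11/3⌋ = 3, remainder 2
⌊3/2⌋ = 1, remainder 1
⌊2/1⌋ = 2, remainder 0

[2; 4, 1, 1, 1, 3, 1, 2]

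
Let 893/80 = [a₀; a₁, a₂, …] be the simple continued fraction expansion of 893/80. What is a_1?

6

Repeatedly divide and take the remainder:
893 = 11·80 + 13, so a_0 = 11
80 = 6·13 + 2, so a_1 = 6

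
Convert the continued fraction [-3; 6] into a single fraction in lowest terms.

a_0 = -3: -3/1
a_1 = 6: -17/6

-17/6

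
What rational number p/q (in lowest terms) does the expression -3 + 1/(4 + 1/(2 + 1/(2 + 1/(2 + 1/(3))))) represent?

-502/181

Start with 3.
2 + 1/(3/1) = 2 + 1/3 = 7/3
2 + 1/(7/3) = 2 + 3/7 = 17/7
2 + 1/(17/7) = 2 + 7/17 = 41/17
4 + 1/(41/17) = 4 + 17/41 = 181/41
-3 + 1/(181/41) = -3 + 41/181 = -502/181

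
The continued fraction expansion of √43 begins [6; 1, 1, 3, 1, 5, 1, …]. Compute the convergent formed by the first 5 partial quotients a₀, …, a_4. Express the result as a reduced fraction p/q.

59/9

Use the convergent recurrence hₖ = aₖ·hₖ₋₁ + hₖ₋₂ (and likewise for the denominators kₖ):
a_0 = 6: 6/1
a_1 = 1: 7/1
a_2 = 1: 13/2
a_3 = 3: 46/7
a_4 = 1: 59/9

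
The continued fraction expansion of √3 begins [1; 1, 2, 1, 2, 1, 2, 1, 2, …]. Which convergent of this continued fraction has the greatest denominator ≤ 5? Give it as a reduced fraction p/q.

a_0 = 1: 1/1  (≤ bound)
a_1 = 1: 2/1  (≤ bound)
a_2 = 2: 5/3  (≤ bound)
a_3 = 1: 7/4  (≤ bound)
a_4 = 2: 19/11  (> 5, stop)

7/4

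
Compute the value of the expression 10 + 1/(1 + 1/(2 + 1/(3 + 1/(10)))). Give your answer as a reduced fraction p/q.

Start with 10.
3 + 1/(10/1) = 3 + 1/10 = 31/10
2 + 1/(31/10) = 2 + 10/31 = 72/31
1 + 1/(72/31) = 1 + 31/72 = 103/72
10 + 1/(103/72) = 10 + 72/103 = 1102/103

1102/103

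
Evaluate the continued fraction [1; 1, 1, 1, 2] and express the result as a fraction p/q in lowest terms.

13/8

Start with 2.
1 + 1/(2/1) = 1 + 1/2 = 3/2
1 + 1/(3/2) = 1 + 2/3 = 5/3
1 + 1/(5/3) = 1 + 3/5 = 8/5
1 + 1/(8/5) = 1 + 5/8 = 13/8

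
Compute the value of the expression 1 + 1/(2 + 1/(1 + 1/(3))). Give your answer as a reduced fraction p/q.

Collapse the nested fraction from the inside out:
Start with 3.
1 + 1/(3/1) = 1 + 1/3 = 4/3
2 + 1/(4/3) = 2 + 3/4 = 11/4
1 + 1/(11/4) = 1 + 4/11 = 15/11

15/11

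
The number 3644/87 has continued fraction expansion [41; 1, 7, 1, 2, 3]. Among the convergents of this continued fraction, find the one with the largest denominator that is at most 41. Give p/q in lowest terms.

a_0 = 41: 41/1  (≤ bound)
a_1 = 1: 42/1  (≤ bound)
a_2 = 7: 335/8  (≤ bound)
a_3 = 1: 377/9  (≤ bound)
a_4 = 2: 1089/26  (≤ bound)
a_5 = 3: 3644/87  (> 41, stop)

1089/26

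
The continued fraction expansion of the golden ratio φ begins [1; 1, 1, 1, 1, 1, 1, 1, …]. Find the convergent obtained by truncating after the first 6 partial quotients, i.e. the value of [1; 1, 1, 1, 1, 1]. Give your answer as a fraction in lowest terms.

13/8

Build up convergents one term at a time:
a_0 = 1: 1/1
a_1 = 1: 2/1
a_2 = 1: 3/2
a_3 = 1: 5/3
a_4 = 1: 8/5
a_5 = 1: 13/8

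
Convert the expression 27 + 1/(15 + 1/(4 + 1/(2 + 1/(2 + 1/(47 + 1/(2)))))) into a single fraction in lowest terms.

Starting at the tail and folding back:
Start with 2.
47 + 1/(2/1) = 47 + 1/2 = 95/2
2 + 1/(95/2) = 2 + 2/95 = 192/95
2 + 1/(192/95) = 2 + 95/192 = 479/192
4 + 1/(479/192) = 4 + 192/479 = 2108/479
15 + 1/(2108/479) = 15 + 479/2108 = 32099/2108
27 + 1/(32099/2108) = 27 + 2108/32099 = 868781/32099

868781/32099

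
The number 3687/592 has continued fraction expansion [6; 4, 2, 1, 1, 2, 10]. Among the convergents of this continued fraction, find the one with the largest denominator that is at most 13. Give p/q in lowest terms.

List convergents until the denominator exceeds the bound:
a_0 = 6: 6/1  (≤ bound)
a_1 = 4: 25/4  (≤ bound)
a_2 = 2: 56/9  (≤ bound)
a_3 = 1: 81/13  (≤ bound)
a_4 = 1: 137/22  (> 13, stop)

81/13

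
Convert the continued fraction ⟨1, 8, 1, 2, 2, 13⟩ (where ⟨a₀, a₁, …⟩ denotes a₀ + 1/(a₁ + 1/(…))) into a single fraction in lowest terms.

913/819

Starting at the tail and folding back:
Start with 13.
2 + 1/(13/1) = 2 + 1/13 = 27/13
2 + 1/(27/13) = 2 + 13/27 = 67/27
1 + 1/(67/27) = 1 + 27/67 = 94/67
8 + 1/(94/67) = 8 + 67/94 = 819/94
1 + 1/(819/94) = 1 + 94/819 = 913/819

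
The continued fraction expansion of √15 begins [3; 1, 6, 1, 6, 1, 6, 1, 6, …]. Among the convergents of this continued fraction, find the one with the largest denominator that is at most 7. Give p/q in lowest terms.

a_0 = 3: 3/1  (≤ bound)
a_1 = 1: 4/1  (≤ bound)
a_2 = 6: 27/7  (≤ bound)
a_3 = 1: 31/8  (> 7, stop)

27/7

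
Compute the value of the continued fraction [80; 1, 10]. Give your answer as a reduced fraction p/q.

890/11

Start with 10.
1 + 1/(10/1) = 1 + 1/10 = 11/10
80 + 1/(11/10) = 80 + 10/11 = 890/11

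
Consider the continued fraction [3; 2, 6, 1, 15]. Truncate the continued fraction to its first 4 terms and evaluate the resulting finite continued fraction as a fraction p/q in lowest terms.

52/15

Starting at the tail and folding back:
Start with 1.
6 + 1/(1/1) = 6 + 1/1 = 7/1
2 + 1/(7/1) = 2 + 1/7 = 15/7
3 + 1/(15/7) = 3 + 7/15 = 52/15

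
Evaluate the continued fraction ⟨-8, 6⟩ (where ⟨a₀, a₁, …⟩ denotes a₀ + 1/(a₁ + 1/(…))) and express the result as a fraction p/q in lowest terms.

a_0 = -8: -8/1
a_1 = 6: -47/6

-47/6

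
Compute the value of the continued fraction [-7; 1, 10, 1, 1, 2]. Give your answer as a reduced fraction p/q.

Work from the innermost term outward:
Start with 2.
1 + 1/(2/1) = 1 + 1/2 = 3/2
1 + 1/(3/2) = 1 + 2/3 = 5/3
10 + 1/(5/3) = 10 + 3/5 = 53/5
1 + 1/(53/5) = 1 + 5/53 = 58/53
-7 + 1/(58/53) = -7 + 53/58 = -353/58

-353/58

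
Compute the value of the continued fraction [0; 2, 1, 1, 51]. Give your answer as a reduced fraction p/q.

103/258

Compute successive convergents:
a_0 = 0: 0/1
a_1 = 2: 1/2
a_2 = 1: 1/3
a_3 = 1: 2/5
a_4 = 51: 103/258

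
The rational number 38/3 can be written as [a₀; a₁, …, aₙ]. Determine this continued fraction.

[12; 1, 2]

38 ÷ 3 → quotient 12, remainder 2
3 ÷ 2 → quotient 1, remainder 1
2 ÷ 1 → quotient 2, remainder 0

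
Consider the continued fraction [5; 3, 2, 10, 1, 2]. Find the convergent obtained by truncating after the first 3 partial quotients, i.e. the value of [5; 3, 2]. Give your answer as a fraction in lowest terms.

Start with 2.
3 + 1/(2/1) = 3 + 1/2 = 7/2
5 + 1/(7/2) = 5 + 2/7 = 37/7

37/7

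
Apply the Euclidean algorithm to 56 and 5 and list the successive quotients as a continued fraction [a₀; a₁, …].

Repeatedly divide and take the remainder:
⌊56/5⌋ = 11, remainder 1
⌊5/1⌋ = 5, remainder 0

[11; 5]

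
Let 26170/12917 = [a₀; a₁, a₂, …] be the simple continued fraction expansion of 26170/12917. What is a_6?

1

Repeatedly divide and take the remainder:
⌊26170/12917⌋ = 2, remainder 336
⌊12917/336⌋ = 38, remainder 149
⌊336/149⌋ = 2, remainder 38
⌊149/38⌋ = 3, remainder 35
⌊38/35⌋ = 1, remainder 3
⌊35/3⌋ = 11, remainder 2
⌊3/2⌋ = 1, remainder 1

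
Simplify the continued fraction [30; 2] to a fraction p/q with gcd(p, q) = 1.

61/2

a_0 = 30: 30/1
a_1 = 2: 61/2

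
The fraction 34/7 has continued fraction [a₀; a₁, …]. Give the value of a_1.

Run the Euclidean algorithm, recording each quotient:
34 ÷ 7 → quotient 4, remainder 6
7 ÷ 6 → quotient 1, remainder 1

1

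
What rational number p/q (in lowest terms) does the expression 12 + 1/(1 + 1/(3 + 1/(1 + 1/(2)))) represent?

Compute successive convergents:
a_0 = 12: 12/1
a_1 = 1: 13/1
a_2 = 3: 51/4
a_3 = 1: 64/5
a_4 = 2: 179/14

179/14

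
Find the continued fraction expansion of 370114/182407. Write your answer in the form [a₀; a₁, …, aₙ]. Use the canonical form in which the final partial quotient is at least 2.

[2; 34, 2, 2, 2, 27, 5, 3]

370114 = 2·182407 + 5300, so a_0 = 2
182407 = 34·5300 + 2207, so a_1 = 34
5300 = 2·2207 + 886, so a_2 = 2
2207 = 2·886 + 435, so a_3 = 2
886 = 2·435 + 16, so a_4 = 2
435 = 27·16 + 3, so a_5 = 27
16 = 5·3 + 1, so a_6 = 5
3 = 3·1 + 0, so a_7 = 3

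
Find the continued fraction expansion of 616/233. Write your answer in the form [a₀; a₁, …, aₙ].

Run the Euclidean algorithm, recording each quotient:
616 ÷ 233 → quotient 2, remainder 150
233 ÷ 150 → quotient 1, remainder 83
150 ÷ 83 → quotient 1, remainder 67
83 ÷ 67 → quotient 1, remainder 16
67 ÷ 16 → quotient 4, remainder 3
16 ÷ 3 → quotient 5, remainder 1
3 ÷ 1 → quotient 3, remainder 0

[2; 1, 1, 1, 4, 5, 3]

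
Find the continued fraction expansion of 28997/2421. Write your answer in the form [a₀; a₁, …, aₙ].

[11; 1, 43, 55]

Repeatedly divide and take the remainder:
⌊28997/2421⌋ = 11, remainder 2366
⌊2421/2366⌋ = 1, remainder 55
⌊2366/55⌋ = 43, remainder 1
⌊55/1⌋ = 55, remainder 0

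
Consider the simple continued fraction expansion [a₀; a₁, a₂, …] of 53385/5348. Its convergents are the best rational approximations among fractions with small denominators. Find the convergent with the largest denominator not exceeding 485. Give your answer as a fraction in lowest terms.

3933/394

List convergents until the denominator exceeds the bound:
a_0 = 9: 9/1  (≤ bound)
a_1 = 1: 10/1  (≤ bound)
a_2 = 55: 559/56  (≤ bound)
a_3 = 3: 1687/169  (≤ bound)
a_4 = 2: 3933/394  (≤ bound)
a_5 = 1: 5620/563  (> 485, stop)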